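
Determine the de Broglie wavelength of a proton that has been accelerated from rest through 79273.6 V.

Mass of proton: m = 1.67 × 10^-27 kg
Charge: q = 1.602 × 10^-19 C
1.02 × 10^-13 m

When a particle is accelerated through voltage V, it gains kinetic energy KE = qV.

The de Broglie wavelength is then λ = h/√(2mqV):

λ = h/√(2mqV)
λ = (6.626 × 10^-34 J·s) / √(2 × 1.67 × 10^-27 kg × 1.602 × 10^-19 C × 79273.6 V)
λ = 1.02 × 10^-13 m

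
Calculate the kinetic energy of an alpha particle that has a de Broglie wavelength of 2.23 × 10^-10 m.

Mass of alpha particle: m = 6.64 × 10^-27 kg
6.65 × 10^-22 J (or 4.15 × 10^-3 eV)

From λ = h/√(2mKE), we solve for KE:

λ² = h²/(2mKE)
KE = h²/(2mλ²)
KE = (6.626 × 10^-34 J·s)² / (2 × 6.64 × 10^-27 kg × (2.23 × 10^-10 m)²)
KE = 6.65 × 10^-22 J
KE = 4.15 × 10^-3 eV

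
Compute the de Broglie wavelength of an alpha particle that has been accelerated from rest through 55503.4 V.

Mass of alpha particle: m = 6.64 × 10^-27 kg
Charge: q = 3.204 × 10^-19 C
4.31 × 10^-14 m

When a particle is accelerated through voltage V, it gains kinetic energy KE = qV.

The de Broglie wavelength is then λ = h/√(2mqV):

λ = h/√(2mqV)
λ = (6.626 × 10^-34 J·s) / √(2 × 6.64 × 10^-27 kg × 3.204 × 10^-19 C × 55503.4 V)
λ = 4.31 × 10^-14 m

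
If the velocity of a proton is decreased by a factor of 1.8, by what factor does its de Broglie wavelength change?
The wavelength increases by a factor of 1.8.

From λ = h/(mv), the wavelength is inversely proportional to velocity:

λ ∝ 1/v

If v → v/1.8, then λ → 1.8λ

When velocity is decreased by a factor of 1.8, the wavelength increases by a factor of 1.8.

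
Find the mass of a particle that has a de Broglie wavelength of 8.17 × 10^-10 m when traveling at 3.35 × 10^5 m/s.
2.42 × 10^-30 kg

From the de Broglie relation λ = h/(mv), we solve for m:

m = h/(λv)
m = (6.626 × 10^-34 J·s) / (8.17 × 10^-10 m × 3.35 × 10^5 m/s)
m = 2.42 × 10^-30 kg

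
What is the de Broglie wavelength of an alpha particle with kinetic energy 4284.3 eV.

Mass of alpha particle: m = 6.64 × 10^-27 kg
2.19 × 10^-13 m

Using λ = h/√(2mKE):

First convert KE to Joules: KE = 4284.3 eV = 6.864 × 10^-16 J

λ = h/√(2mKE)
λ = (6.626 × 10^-34 J·s) / √(2 × 6.64 × 10^-27 kg × 6.864 × 10^-16 J)
λ = 2.19 × 10^-13 m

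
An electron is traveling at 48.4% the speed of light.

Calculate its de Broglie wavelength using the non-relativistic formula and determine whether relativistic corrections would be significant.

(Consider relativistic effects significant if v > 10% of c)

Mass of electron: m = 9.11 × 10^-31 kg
Yes, relativistic corrections are needed.

Using the non-relativistic de Broglie formula λ = h/(mv):

v = 48.4% × c = 1.451 × 10^8 m/s

λ = h/(mv)
λ = (6.626 × 10^-34 J·s) / (9.11 × 10^-31 kg × 1.451 × 10^8 m/s)
λ = 5.01 × 10^-12 m

Since v = 48.4% of c > 10% of c, relativistic corrections ARE significant and the actual wavelength would differ from this non-relativistic estimate.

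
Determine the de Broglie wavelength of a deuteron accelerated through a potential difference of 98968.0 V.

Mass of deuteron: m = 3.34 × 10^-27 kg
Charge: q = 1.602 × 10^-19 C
6.44 × 10^-14 m

When a particle is accelerated through voltage V, it gains kinetic energy KE = qV.

The de Broglie wavelength is then λ = h/√(2mqV):

λ = h/√(2mqV)
λ = (6.626 × 10^-34 J·s) / √(2 × 3.34 × 10^-27 kg × 1.602 × 10^-19 C × 98968.0 V)
λ = 6.44 × 10^-14 m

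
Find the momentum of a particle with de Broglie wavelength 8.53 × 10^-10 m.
7.77 × 10^-25 kg·m/s

From the de Broglie relation λ = h/p, we solve for p:

p = h/λ
p = (6.626 × 10^-34 J·s) / (8.53 × 10^-10 m)
p = 7.77 × 10^-25 kg·m/s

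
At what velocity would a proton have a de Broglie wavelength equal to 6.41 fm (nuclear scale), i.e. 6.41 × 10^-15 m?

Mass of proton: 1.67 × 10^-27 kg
6.19 × 10^7 m/s

From λ = h/(mv), solve for v:

v = h/(mλ)
v = (6.626 × 10^-34 J·s) / (1.67 × 10^-27 kg × 6.41 × 10^-15 m)
v = 6.19 × 10^7 m/s

Note: This velocity is 20.6% of the speed of light, so relativistic corrections would be needed for a more accurate calculation.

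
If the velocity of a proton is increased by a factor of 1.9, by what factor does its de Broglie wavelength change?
The wavelength decreases by a factor of 1.9.

From λ = h/(mv), the wavelength is inversely proportional to velocity:

λ ∝ 1/v

If v → 1.9v, then λ → λ/1.9

When velocity is increased by a factor of 1.9, the wavelength decreases by a factor of 1.9.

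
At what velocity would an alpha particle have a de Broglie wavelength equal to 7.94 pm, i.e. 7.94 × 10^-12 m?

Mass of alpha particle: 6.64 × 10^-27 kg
1.26 × 10^4 m/s

From λ = h/(mv), solve for v:

v = h/(mλ)
v = (6.626 × 10^-34 J·s) / (6.64 × 10^-27 kg × 7.94 × 10^-12 m)
v = 1.26 × 10^4 m/s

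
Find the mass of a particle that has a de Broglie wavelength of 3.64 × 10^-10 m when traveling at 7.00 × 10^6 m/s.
2.60 × 10^-31 kg

From the de Broglie relation λ = h/(mv), we solve for m:

m = h/(λv)
m = (6.626 × 10^-34 J·s) / (3.64 × 10^-10 m × 7.00 × 10^6 m/s)
m = 2.60 × 10^-31 kg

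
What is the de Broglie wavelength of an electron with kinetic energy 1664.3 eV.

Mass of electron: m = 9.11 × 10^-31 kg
3.01 × 10^-11 m

Using λ = h/√(2mKE):

First convert KE to Joules: KE = 1664.3 eV = 2.667 × 10^-16 J

λ = h/√(2mKE)
λ = (6.626 × 10^-34 J·s) / √(2 × 9.11 × 10^-31 kg × 2.667 × 10^-16 J)
λ = 3.01 × 10^-11 m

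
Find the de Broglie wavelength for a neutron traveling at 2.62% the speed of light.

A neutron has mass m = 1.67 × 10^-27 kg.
5.05 × 10^-14 m

Using the de Broglie relation λ = h/(mv):

v = 2.62% × c = 7.855 × 10^6 m/s

λ = h/(mv)
λ = (6.626 × 10^-34 J·s) / (1.67 × 10^-27 kg × 7.855 × 10^6 m/s)
λ = 5.05 × 10^-14 m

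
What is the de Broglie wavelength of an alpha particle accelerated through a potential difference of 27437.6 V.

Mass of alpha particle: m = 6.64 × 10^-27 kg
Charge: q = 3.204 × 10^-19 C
6.13 × 10^-14 m

When a particle is accelerated through voltage V, it gains kinetic energy KE = qV.

The de Broglie wavelength is then λ = h/√(2mqV):

λ = h/√(2mqV)
λ = (6.626 × 10^-34 J·s) / √(2 × 6.64 × 10^-27 kg × 3.204 × 10^-19 C × 27437.6 V)
λ = 6.13 × 10^-14 m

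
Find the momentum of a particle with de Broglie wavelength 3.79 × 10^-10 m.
1.75 × 10^-24 kg·m/s

From the de Broglie relation λ = h/p, we solve for p:

p = h/λ
p = (6.626 × 10^-34 J·s) / (3.79 × 10^-10 m)
p = 1.75 × 10^-24 kg·m/s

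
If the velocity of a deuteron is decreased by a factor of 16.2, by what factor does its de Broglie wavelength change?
The wavelength increases by a factor of 16.2.

From λ = h/(mv), the wavelength is inversely proportional to velocity:

λ ∝ 1/v

If v → v/16.2, then λ → 16.2λ

When velocity is decreased by a factor of 16.2, the wavelength increases by a factor of 16.2.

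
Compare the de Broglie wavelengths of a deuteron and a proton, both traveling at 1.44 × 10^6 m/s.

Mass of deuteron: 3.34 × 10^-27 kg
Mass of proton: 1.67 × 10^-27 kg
The proton has the longer wavelength.

Using λ = h/(mv), since both particles have the same velocity, the wavelength depends only on mass.

For deuteron: λ₁ = h/(m₁v) = 1.38 × 10^-13 m
For proton: λ₂ = h/(m₂v) = 2.76 × 10^-13 m

Since λ ∝ 1/m at constant velocity, the lighter particle has the longer wavelength.

The proton has the longer de Broglie wavelength.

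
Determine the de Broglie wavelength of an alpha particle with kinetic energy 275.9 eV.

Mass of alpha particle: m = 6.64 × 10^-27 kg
8.65 × 10^-13 m

Using λ = h/√(2mKE):

First convert KE to Joules: KE = 275.9 eV = 4.420 × 10^-17 J

λ = h/√(2mKE)
λ = (6.626 × 10^-34 J·s) / √(2 × 6.64 × 10^-27 kg × 4.420 × 10^-17 J)
λ = 8.65 × 10^-13 m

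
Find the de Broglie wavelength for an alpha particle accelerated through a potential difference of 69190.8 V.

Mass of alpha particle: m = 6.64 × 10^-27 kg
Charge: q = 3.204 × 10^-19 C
3.86 × 10^-14 m

When a particle is accelerated through voltage V, it gains kinetic energy KE = qV.

The de Broglie wavelength is then λ = h/√(2mqV):

λ = h/√(2mqV)
λ = (6.626 × 10^-34 J·s) / √(2 × 6.64 × 10^-27 kg × 3.204 × 10^-19 C × 69190.8 V)
λ = 3.86 × 10^-14 m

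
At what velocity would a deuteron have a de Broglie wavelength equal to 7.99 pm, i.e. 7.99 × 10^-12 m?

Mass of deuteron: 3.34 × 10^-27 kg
2.48 × 10^4 m/s

From λ = h/(mv), solve for v:

v = h/(mλ)
v = (6.626 × 10^-34 J·s) / (3.34 × 10^-27 kg × 7.99 × 10^-12 m)
v = 2.48 × 10^4 m/s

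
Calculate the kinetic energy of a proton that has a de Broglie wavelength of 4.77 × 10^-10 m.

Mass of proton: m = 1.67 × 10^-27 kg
5.78 × 10^-22 J (or 3.61 × 10^-3 eV)

From λ = h/√(2mKE), we solve for KE:

λ² = h²/(2mKE)
KE = h²/(2mλ²)
KE = (6.626 × 10^-34 J·s)² / (2 × 1.67 × 10^-27 kg × (4.77 × 10^-10 m)²)
KE = 5.78 × 10^-22 J
KE = 3.61 × 10^-3 eV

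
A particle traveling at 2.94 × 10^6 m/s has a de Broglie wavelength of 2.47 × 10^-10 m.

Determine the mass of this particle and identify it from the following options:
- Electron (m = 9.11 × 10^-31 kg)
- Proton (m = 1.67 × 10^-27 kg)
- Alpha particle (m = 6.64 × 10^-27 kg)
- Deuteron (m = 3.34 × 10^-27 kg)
The particle is an electron.

From λ = h/(mv), solve for mass:

m = h/(λv)
m = (6.626 × 10^-34 J·s) / (2.47 × 10^-10 m × 2.94 × 10^6 m/s)
m = 9.12 × 10^-31 kg

Comparing with the listed masses, this is closest to an electron.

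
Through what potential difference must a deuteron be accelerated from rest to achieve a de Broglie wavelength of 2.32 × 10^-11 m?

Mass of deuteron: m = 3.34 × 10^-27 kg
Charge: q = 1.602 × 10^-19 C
7.62 × 10^-1 V

From λ = h/√(2mqV), we solve for V:

λ² = h²/(2mqV)
V = h²/(2mqλ²)
V = (6.626 × 10^-34 J·s)² / (2 × 3.34 × 10^-27 kg × 1.602 × 10^-19 C × (2.32 × 10^-11 m)²)
V = 7.62 × 10^-1 V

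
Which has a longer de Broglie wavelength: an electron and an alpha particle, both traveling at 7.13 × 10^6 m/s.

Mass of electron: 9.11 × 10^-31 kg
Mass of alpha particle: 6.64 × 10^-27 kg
The electron has the longer wavelength.

Using λ = h/(mv), since both particles have the same velocity, the wavelength depends only on mass.

For electron: λ₁ = h/(m₁v) = 1.02 × 10^-10 m
For alpha particle: λ₂ = h/(m₂v) = 1.40 × 10^-14 m

Since λ ∝ 1/m at constant velocity, the lighter particle has the longer wavelength.

The electron has the longer de Broglie wavelength.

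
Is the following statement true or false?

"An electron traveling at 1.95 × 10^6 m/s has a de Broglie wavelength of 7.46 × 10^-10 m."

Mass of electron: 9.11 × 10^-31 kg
False

The claim is incorrect.

Using λ = h/(mv):
λ = (6.626 × 10^-34 J·s) / (9.11 × 10^-31 kg × 1.95 × 10^6 m/s)
λ = 3.73 × 10^-10 m

The actual wavelength differs from the claimed 7.46 × 10^-10 m.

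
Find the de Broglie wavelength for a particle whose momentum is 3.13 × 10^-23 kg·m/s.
2.12 × 10^-11 m

Using the de Broglie relation λ = h/p:

λ = h/p
λ = (6.626 × 10^-34 J·s) / (3.13 × 10^-23 kg·m/s)
λ = 2.12 × 10^-11 m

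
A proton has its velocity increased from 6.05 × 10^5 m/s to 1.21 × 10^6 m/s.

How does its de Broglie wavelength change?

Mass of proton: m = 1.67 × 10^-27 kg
The wavelength decreases by a factor of 2.

Using λ = h/(mv):

Initial wavelength: λ₁ = h/(mv₁) = 6.56 × 10^-13 m
Final wavelength: λ₂ = h/(mv₂) = 3.28 × 10^-13 m

Since λ ∝ 1/v, when velocity increases by a factor of 2, the wavelength decreases by a factor of 2.

λ₂/λ₁ = v₁/v₂ = 1/2

The wavelength decreases by a factor of 2.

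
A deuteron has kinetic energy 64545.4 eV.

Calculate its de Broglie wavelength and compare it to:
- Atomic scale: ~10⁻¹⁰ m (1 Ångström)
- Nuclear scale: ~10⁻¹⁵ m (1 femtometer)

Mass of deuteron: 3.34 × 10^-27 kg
λ = 7.97 × 10^-14 m, which is between nuclear and atomic scales.

Using λ = h/√(2mKE):

KE = 64545.4 eV = 1.034 × 10^-14 J

λ = h/√(2mKE)
λ = (6.626 × 10^-34 J·s) / √(2 × 3.34 × 10^-27 kg × 1.034 × 10^-14 J)
λ = 7.97 × 10^-14 m

Comparison:
- Atomic scale (10⁻¹⁰ m): λ is 0.0008× this size
- Nuclear scale (10⁻¹⁵ m): λ is 80× this size

The wavelength is between nuclear and atomic scales.

This wavelength is appropriate for probing atomic structure but too large for nuclear physics experiments.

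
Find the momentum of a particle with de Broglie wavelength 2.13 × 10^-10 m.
3.11 × 10^-24 kg·m/s

From the de Broglie relation λ = h/p, we solve for p:

p = h/λ
p = (6.626 × 10^-34 J·s) / (2.13 × 10^-10 m)
p = 3.11 × 10^-24 kg·m/s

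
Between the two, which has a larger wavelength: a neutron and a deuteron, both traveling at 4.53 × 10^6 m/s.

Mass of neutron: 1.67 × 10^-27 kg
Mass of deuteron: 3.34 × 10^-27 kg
The neutron has the longer wavelength.

Using λ = h/(mv), since both particles have the same velocity, the wavelength depends only on mass.

For neutron: λ₁ = h/(m₁v) = 8.76 × 10^-14 m
For deuteron: λ₂ = h/(m₂v) = 4.38 × 10^-14 m

Since λ ∝ 1/m at constant velocity, the lighter particle has the longer wavelength.

The neutron has the longer de Broglie wavelength.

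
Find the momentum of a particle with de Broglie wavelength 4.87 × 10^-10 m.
1.36 × 10^-24 kg·m/s

From the de Broglie relation λ = h/p, we solve for p:

p = h/λ
p = (6.626 × 10^-34 J·s) / (4.87 × 10^-10 m)
p = 1.36 × 10^-24 kg·m/s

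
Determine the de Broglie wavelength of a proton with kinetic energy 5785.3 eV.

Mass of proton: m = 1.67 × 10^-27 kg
3.77 × 10^-13 m

Using λ = h/√(2mKE):

First convert KE to Joules: KE = 5785.3 eV = 9.269 × 10^-16 J

λ = h/√(2mKE)
λ = (6.626 × 10^-34 J·s) / √(2 × 1.67 × 10^-27 kg × 9.269 × 10^-16 J)
λ = 3.77 × 10^-13 m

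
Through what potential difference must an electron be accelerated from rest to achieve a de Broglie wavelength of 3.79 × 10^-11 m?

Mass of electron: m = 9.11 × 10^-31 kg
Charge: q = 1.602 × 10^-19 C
1.05 × 10^3 V

From λ = h/√(2mqV), we solve for V:

λ² = h²/(2mqV)
V = h²/(2mqλ²)
V = (6.626 × 10^-34 J·s)² / (2 × 9.11 × 10^-31 kg × 1.602 × 10^-19 C × (3.79 × 10^-11 m)²)
V = 1.05 × 10^3 V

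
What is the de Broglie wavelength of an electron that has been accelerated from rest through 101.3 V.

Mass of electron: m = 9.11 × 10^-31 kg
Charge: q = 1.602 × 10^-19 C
1.22 × 10^-10 m

When a particle is accelerated through voltage V, it gains kinetic energy KE = qV.

The de Broglie wavelength is then λ = h/√(2mqV):

λ = h/√(2mqV)
λ = (6.626 × 10^-34 J·s) / √(2 × 9.11 × 10^-31 kg × 1.602 × 10^-19 C × 101.3 V)
λ = 1.22 × 10^-10 m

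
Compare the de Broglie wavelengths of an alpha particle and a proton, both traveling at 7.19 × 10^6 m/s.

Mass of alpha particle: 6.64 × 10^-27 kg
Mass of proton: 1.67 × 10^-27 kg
The proton has the longer wavelength.

Using λ = h/(mv), since both particles have the same velocity, the wavelength depends only on mass.

For alpha particle: λ₁ = h/(m₁v) = 1.39 × 10^-14 m
For proton: λ₂ = h/(m₂v) = 5.52 × 10^-14 m

Since λ ∝ 1/m at constant velocity, the lighter particle has the longer wavelength.

The proton has the longer de Broglie wavelength.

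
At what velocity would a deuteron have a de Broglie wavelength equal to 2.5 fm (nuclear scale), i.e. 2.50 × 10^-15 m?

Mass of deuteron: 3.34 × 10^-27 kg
7.94 × 10^7 m/s

From λ = h/(mv), solve for v:

v = h/(mλ)
v = (6.626 × 10^-34 J·s) / (3.34 × 10^-27 kg × 2.50 × 10^-15 m)
v = 7.94 × 10^7 m/s

Note: This velocity is 26.5% of the speed of light, so relativistic corrections would be needed for a more accurate calculation.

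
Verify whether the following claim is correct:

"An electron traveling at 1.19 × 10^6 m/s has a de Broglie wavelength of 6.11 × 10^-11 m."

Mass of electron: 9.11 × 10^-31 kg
False

The claim is incorrect.

Using λ = h/(mv):
λ = (6.626 × 10^-34 J·s) / (9.11 × 10^-31 kg × 1.19 × 10^6 m/s)
λ = 6.11 × 10^-10 m

The actual wavelength differs from the claimed 6.11 × 10^-11 m.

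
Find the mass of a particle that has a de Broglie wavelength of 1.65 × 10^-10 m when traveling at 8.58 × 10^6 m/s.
4.68 × 10^-31 kg

From the de Broglie relation λ = h/(mv), we solve for m:

m = h/(λv)
m = (6.626 × 10^-34 J·s) / (1.65 × 10^-10 m × 8.58 × 10^6 m/s)
m = 4.68 × 10^-31 kg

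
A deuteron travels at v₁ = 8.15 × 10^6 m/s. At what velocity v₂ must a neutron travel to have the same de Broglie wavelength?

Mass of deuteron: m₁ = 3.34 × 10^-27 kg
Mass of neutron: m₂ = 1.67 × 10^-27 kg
v₂ = 1.63 × 10^7 m/s

For equal de Broglie wavelengths: λ₁ = λ₂

h/(m₁v₁) = h/(m₂v₂)
m₁v₁ = m₂v₂
v₂ = v₁ · (m₁/m₂)

v₂ = 8.15 × 10^6 m/s × (3.34 × 10^-27 kg / 1.67 × 10^-27 kg)
v₂ = 1.63 × 10^7 m/s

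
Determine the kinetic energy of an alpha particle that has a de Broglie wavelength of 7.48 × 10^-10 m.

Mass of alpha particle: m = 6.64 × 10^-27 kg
5.91 × 10^-23 J (or 3.69 × 10^-4 eV)

From λ = h/√(2mKE), we solve for KE:

λ² = h²/(2mKE)
KE = h²/(2mλ²)
KE = (6.626 × 10^-34 J·s)² / (2 × 6.64 × 10^-27 kg × (7.48 × 10^-10 m)²)
KE = 5.91 × 10^-23 J
KE = 3.69 × 10^-4 eV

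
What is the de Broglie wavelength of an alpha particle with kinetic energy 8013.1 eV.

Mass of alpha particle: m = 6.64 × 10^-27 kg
1.60 × 10^-13 m

Using λ = h/√(2mKE):

First convert KE to Joules: KE = 8013.1 eV = 1.284 × 10^-15 J

λ = h/√(2mKE)
λ = (6.626 × 10^-34 J·s) / √(2 × 6.64 × 10^-27 kg × 1.284 × 10^-15 J)
λ = 1.60 × 10^-13 m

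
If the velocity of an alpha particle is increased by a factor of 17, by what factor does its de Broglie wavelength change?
The wavelength decreases by a factor of 17.

From λ = h/(mv), the wavelength is inversely proportional to velocity:

λ ∝ 1/v

If v → 17v, then λ → λ/17

When velocity is increased by a factor of 17, the wavelength decreases by a factor of 17.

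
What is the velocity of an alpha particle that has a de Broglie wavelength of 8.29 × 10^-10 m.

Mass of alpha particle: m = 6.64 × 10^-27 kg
1.20 × 10^2 m/s

From the de Broglie relation λ = h/(mv), we solve for v:

v = h/(mλ)
v = (6.626 × 10^-34 J·s) / (6.64 × 10^-27 kg × 8.29 × 10^-10 m)
v = 1.20 × 10^2 m/s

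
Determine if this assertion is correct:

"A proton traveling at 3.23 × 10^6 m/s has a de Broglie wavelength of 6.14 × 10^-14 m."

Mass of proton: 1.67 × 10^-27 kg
False

The claim is incorrect.

Using λ = h/(mv):
λ = (6.626 × 10^-34 J·s) / (1.67 × 10^-27 kg × 3.23 × 10^6 m/s)
λ = 1.23 × 10^-13 m

The actual wavelength differs from the claimed 6.14 × 10^-14 m.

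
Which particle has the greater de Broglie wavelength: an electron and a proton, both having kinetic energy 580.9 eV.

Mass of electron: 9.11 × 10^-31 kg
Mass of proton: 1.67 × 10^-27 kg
The electron has the longer wavelength.

Using λ = h/√(2mKE):

For electron: λ₁ = h/√(2m₁KE) = 5.09 × 10^-11 m
For proton: λ₂ = h/√(2m₂KE) = 1.19 × 10^-12 m

Since λ ∝ 1/√m at constant kinetic energy, the lighter particle has the longer wavelength.

The electron has the longer de Broglie wavelength.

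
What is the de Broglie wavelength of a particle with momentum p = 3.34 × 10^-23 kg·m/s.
1.98 × 10^-11 m

Using the de Broglie relation λ = h/p:

λ = h/p
λ = (6.626 × 10^-34 J·s) / (3.34 × 10^-23 kg·m/s)
λ = 1.98 × 10^-11 m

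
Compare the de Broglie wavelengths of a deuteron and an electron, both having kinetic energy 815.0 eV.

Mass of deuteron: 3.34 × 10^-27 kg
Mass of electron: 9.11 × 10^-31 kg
The electron has the longer wavelength.

Using λ = h/√(2mKE):

For deuteron: λ₁ = h/√(2m₁KE) = 7.09 × 10^-13 m
For electron: λ₂ = h/√(2m₂KE) = 4.30 × 10^-11 m

Since λ ∝ 1/√m at constant kinetic energy, the lighter particle has the longer wavelength.

The electron has the longer de Broglie wavelength.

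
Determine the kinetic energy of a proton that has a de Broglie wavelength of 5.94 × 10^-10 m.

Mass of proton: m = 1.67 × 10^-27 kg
3.73 × 10^-22 J (or 2.33 × 10^-3 eV)

From λ = h/√(2mKE), we solve for KE:

λ² = h²/(2mKE)
KE = h²/(2mλ²)
KE = (6.626 × 10^-34 J·s)² / (2 × 1.67 × 10^-27 kg × (5.94 × 10^-10 m)²)
KE = 3.73 × 10^-22 J
KE = 2.33 × 10^-3 eV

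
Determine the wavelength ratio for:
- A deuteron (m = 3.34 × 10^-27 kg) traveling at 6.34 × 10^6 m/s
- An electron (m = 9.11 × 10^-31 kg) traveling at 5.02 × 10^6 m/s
λ₁/λ₂ = 2.16 × 10^-4

Using λ = h/(mv):

λ₁ = h/(m₁v₁) = 3.13 × 10^-14 m
λ₂ = h/(m₂v₂) = 1.45 × 10^-10 m

Ratio λ₁/λ₂ = (m₂v₂)/(m₁v₁)
         = (9.11 × 10^-31 kg × 5.02 × 10^6 m/s) / (3.34 × 10^-27 kg × 6.34 × 10^6 m/s)
         = 2.16 × 10^-4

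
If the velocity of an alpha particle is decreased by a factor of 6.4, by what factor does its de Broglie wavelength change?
The wavelength increases by a factor of 6.4.

From λ = h/(mv), the wavelength is inversely proportional to velocity:

λ ∝ 1/v

If v → v/6.4, then λ → 6.4λ

When velocity is decreased by a factor of 6.4, the wavelength increases by a factor of 6.4.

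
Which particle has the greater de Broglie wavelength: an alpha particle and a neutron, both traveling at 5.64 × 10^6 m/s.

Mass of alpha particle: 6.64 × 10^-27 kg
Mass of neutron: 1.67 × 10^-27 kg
The neutron has the longer wavelength.

Using λ = h/(mv), since both particles have the same velocity, the wavelength depends only on mass.

For alpha particle: λ₁ = h/(m₁v) = 1.77 × 10^-14 m
For neutron: λ₂ = h/(m₂v) = 7.03 × 10^-14 m

Since λ ∝ 1/m at constant velocity, the lighter particle has the longer wavelength.

The neutron has the longer de Broglie wavelength.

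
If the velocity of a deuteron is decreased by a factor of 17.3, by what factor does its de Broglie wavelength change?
The wavelength increases by a factor of 17.3.

From λ = h/(mv), the wavelength is inversely proportional to velocity:

λ ∝ 1/v

If v → v/17.3, then λ → 17.3λ

When velocity is decreased by a factor of 17.3, the wavelength increases by a factor of 17.3.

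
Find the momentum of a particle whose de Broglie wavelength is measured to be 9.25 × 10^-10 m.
7.16 × 10^-25 kg·m/s

From the de Broglie relation λ = h/p, we solve for p:

p = h/λ
p = (6.626 × 10^-34 J·s) / (9.25 × 10^-10 m)
p = 7.16 × 10^-25 kg·m/s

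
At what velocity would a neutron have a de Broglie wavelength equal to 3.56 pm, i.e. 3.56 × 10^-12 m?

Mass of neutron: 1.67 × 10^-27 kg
1.11 × 10^5 m/s

From λ = h/(mv), solve for v:

v = h/(mλ)
v = (6.626 × 10^-34 J·s) / (1.67 × 10^-27 kg × 3.56 × 10^-12 m)
v = 1.11 × 10^5 m/s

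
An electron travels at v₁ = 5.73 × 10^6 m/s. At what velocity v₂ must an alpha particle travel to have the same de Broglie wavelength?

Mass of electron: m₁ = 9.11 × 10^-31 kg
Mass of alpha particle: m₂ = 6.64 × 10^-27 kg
v₂ = 7.86 × 10^2 m/s

For equal de Broglie wavelengths: λ₁ = λ₂

h/(m₁v₁) = h/(m₂v₂)
m₁v₁ = m₂v₂
v₂ = v₁ · (m₁/m₂)

v₂ = 5.73 × 10^6 m/s × (9.11 × 10^-31 kg / 6.64 × 10^-27 kg)
v₂ = 7.86 × 10^2 m/s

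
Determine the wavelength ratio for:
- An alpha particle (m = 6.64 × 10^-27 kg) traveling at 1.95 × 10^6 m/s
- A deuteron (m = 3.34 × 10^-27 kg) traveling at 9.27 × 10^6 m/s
λ₁/λ₂ = 2.39

Using λ = h/(mv):

λ₁ = h/(m₁v₁) = 5.12 × 10^-14 m
λ₂ = h/(m₂v₂) = 2.14 × 10^-14 m

Ratio λ₁/λ₂ = (m₂v₂)/(m₁v₁)
         = (3.34 × 10^-27 kg × 9.27 × 10^6 m/s) / (6.64 × 10^-27 kg × 1.95 × 10^6 m/s)
         = 2.39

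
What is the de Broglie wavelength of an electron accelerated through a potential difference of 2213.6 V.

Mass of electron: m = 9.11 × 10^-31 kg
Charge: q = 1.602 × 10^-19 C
2.61 × 10^-11 m

When a particle is accelerated through voltage V, it gains kinetic energy KE = qV.

The de Broglie wavelength is then λ = h/√(2mqV):

λ = h/√(2mqV)
λ = (6.626 × 10^-34 J·s) / √(2 × 9.11 × 10^-31 kg × 1.602 × 10^-19 C × 2213.6 V)
λ = 2.61 × 10^-11 m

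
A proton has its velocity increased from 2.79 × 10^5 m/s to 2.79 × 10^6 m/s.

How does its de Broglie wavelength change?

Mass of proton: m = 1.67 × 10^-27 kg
The wavelength decreases by a factor of 10.

Using λ = h/(mv):

Initial wavelength: λ₁ = h/(mv₁) = 1.42 × 10^-12 m
Final wavelength: λ₂ = h/(mv₂) = 1.42 × 10^-13 m

Since λ ∝ 1/v, when velocity increases by a factor of 10, the wavelength decreases by a factor of 10.

λ₂/λ₁ = v₁/v₂ = 1/10

The wavelength decreases by a factor of 10.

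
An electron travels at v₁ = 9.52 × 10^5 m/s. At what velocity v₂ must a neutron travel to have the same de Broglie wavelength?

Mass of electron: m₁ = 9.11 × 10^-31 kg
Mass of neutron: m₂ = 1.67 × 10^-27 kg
v₂ = 5.19 × 10^2 m/s

For equal de Broglie wavelengths: λ₁ = λ₂

h/(m₁v₁) = h/(m₂v₂)
m₁v₁ = m₂v₂
v₂ = v₁ · (m₁/m₂)

v₂ = 9.52 × 10^5 m/s × (9.11 × 10^-31 kg / 1.67 × 10^-27 kg)
v₂ = 5.19 × 10^2 m/s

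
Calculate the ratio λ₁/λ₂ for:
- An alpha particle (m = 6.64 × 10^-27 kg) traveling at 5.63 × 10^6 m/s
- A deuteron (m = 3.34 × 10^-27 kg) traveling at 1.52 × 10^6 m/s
λ₁/λ₂ = 0.136

Using λ = h/(mv):

λ₁ = h/(m₁v₁) = 1.77 × 10^-14 m
λ₂ = h/(m₂v₂) = 1.31 × 10^-13 m

Ratio λ₁/λ₂ = (m₂v₂)/(m₁v₁)
         = (3.34 × 10^-27 kg × 1.52 × 10^6 m/s) / (6.64 × 10^-27 kg × 5.63 × 10^6 m/s)
         = 0.136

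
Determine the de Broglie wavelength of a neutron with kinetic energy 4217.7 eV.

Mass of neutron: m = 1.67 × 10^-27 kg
4.41 × 10^-13 m

Using λ = h/√(2mKE):

First convert KE to Joules: KE = 4217.7 eV = 6.758 × 10^-16 J

λ = h/√(2mKE)
λ = (6.626 × 10^-34 J·s) / √(2 × 1.67 × 10^-27 kg × 6.758 × 10^-16 J)
λ = 4.41 × 10^-13 m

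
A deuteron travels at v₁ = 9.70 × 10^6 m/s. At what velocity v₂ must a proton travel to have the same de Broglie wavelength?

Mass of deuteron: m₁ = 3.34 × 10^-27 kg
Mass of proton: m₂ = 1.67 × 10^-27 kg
v₂ = 1.94 × 10^7 m/s

For equal de Broglie wavelengths: λ₁ = λ₂

h/(m₁v₁) = h/(m₂v₂)
m₁v₁ = m₂v₂
v₂ = v₁ · (m₁/m₂)

v₂ = 9.70 × 10^6 m/s × (3.34 × 10^-27 kg / 1.67 × 10^-27 kg)
v₂ = 1.94 × 10^7 m/s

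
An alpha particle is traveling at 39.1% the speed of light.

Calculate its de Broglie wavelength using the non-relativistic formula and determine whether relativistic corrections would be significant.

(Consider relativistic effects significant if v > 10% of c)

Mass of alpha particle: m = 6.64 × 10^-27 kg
Yes, relativistic corrections are needed.

Using the non-relativistic de Broglie formula λ = h/(mv):

v = 39.1% × c = 1.172 × 10^8 m/s

λ = h/(mv)
λ = (6.626 × 10^-34 J·s) / (6.64 × 10^-27 kg × 1.172 × 10^8 m/s)
λ = 8.51 × 10^-16 m

Since v = 39.1% of c > 10% of c, relativistic corrections ARE significant and the actual wavelength would differ from this non-relativistic estimate.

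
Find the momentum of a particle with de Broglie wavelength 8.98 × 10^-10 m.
7.38 × 10^-25 kg·m/s

From the de Broglie relation λ = h/p, we solve for p:

p = h/λ
p = (6.626 × 10^-34 J·s) / (8.98 × 10^-10 m)
p = 7.38 × 10^-25 kg·m/s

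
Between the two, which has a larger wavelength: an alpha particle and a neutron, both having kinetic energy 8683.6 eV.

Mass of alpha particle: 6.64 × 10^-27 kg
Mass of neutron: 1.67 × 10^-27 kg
The neutron has the longer wavelength.

Using λ = h/√(2mKE):

For alpha particle: λ₁ = h/√(2m₁KE) = 1.54 × 10^-13 m
For neutron: λ₂ = h/√(2m₂KE) = 3.07 × 10^-13 m

Since λ ∝ 1/√m at constant kinetic energy, the lighter particle has the longer wavelength.

The neutron has the longer de Broglie wavelength.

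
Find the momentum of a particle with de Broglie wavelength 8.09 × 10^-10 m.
8.19 × 10^-25 kg·m/s

From the de Broglie relation λ = h/p, we solve for p:

p = h/λ
p = (6.626 × 10^-34 J·s) / (8.09 × 10^-10 m)
p = 8.19 × 10^-25 kg·m/s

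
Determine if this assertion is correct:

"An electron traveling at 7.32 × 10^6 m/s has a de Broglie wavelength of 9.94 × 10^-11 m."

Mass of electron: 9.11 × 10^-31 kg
True

The claim is correct.

Using λ = h/(mv):
λ = (6.626 × 10^-34 J·s) / (9.11 × 10^-31 kg × 7.32 × 10^6 m/s)
λ = 9.94 × 10^-11 m

This matches the claimed value.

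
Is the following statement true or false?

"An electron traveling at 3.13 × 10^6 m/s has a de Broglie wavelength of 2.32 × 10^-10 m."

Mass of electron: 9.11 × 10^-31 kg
True

The claim is correct.

Using λ = h/(mv):
λ = (6.626 × 10^-34 J·s) / (9.11 × 10^-31 kg × 3.13 × 10^6 m/s)
λ = 2.32 × 10^-10 m

This matches the claimed value.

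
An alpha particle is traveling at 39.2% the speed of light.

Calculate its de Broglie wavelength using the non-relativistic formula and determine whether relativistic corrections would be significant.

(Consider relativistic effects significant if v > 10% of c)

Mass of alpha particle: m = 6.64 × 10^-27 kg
Yes, relativistic corrections are needed.

Using the non-relativistic de Broglie formula λ = h/(mv):

v = 39.2% × c = 1.175 × 10^8 m/s

λ = h/(mv)
λ = (6.626 × 10^-34 J·s) / (6.64 × 10^-27 kg × 1.175 × 10^8 m/s)
λ = 8.49 × 10^-16 m

Since v = 39.2% of c > 10% of c, relativistic corrections ARE significant and the actual wavelength would differ from this non-relativistic estimate.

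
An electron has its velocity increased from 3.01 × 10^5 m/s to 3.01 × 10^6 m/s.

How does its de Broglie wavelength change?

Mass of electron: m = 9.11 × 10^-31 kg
The wavelength decreases by a factor of 10.

Using λ = h/(mv):

Initial wavelength: λ₁ = h/(mv₁) = 2.42 × 10^-9 m
Final wavelength: λ₂ = h/(mv₂) = 2.42 × 10^-10 m

Since λ ∝ 1/v, when velocity increases by a factor of 10, the wavelength decreases by a factor of 10.

λ₂/λ₁ = v₁/v₂ = 1/10

The wavelength decreases by a factor of 10.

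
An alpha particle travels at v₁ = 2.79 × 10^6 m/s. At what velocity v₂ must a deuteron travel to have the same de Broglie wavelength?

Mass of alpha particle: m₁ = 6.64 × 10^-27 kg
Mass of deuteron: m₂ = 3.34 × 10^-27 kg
v₂ = 5.55 × 10^6 m/s

For equal de Broglie wavelengths: λ₁ = λ₂

h/(m₁v₁) = h/(m₂v₂)
m₁v₁ = m₂v₂
v₂ = v₁ · (m₁/m₂)

v₂ = 2.79 × 10^6 m/s × (6.64 × 10^-27 kg / 3.34 × 10^-27 kg)
v₂ = 5.55 × 10^6 m/s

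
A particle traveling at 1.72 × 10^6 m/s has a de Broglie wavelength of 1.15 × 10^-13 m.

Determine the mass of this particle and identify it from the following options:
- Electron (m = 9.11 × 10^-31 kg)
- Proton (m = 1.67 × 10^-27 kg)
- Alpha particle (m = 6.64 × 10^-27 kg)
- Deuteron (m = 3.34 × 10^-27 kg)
The particle is a deuteron.

From λ = h/(mv), solve for mass:

m = h/(λv)
m = (6.626 × 10^-34 J·s) / (1.15 × 10^-13 m × 1.72 × 10^6 m/s)
m = 3.35 × 10^-27 kg

Comparing with the listed masses, this is closest to a deuteron.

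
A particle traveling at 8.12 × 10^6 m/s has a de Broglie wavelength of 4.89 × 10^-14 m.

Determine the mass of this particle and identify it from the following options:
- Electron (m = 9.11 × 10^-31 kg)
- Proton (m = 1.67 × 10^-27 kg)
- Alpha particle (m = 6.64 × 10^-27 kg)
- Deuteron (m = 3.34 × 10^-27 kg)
The particle is a proton.

From λ = h/(mv), solve for mass:

m = h/(λv)
m = (6.626 × 10^-34 J·s) / (4.89 × 10^-14 m × 8.12 × 10^6 m/s)
m = 1.67 × 10^-27 kg

Comparing with the listed masses, this is closest to a proton.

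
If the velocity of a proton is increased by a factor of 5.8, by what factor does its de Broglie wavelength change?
The wavelength decreases by a factor of 5.8.

From λ = h/(mv), the wavelength is inversely proportional to velocity:

λ ∝ 1/v

If v → 5.8v, then λ → λ/5.8

When velocity is increased by a factor of 5.8, the wavelength decreases by a factor of 5.8.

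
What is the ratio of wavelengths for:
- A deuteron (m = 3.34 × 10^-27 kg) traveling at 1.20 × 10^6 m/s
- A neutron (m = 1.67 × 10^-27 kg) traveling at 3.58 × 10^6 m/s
λ₁/λ₂ = 1.49

Using λ = h/(mv):

λ₁ = h/(m₁v₁) = 1.65 × 10^-13 m
λ₂ = h/(m₂v₂) = 1.11 × 10^-13 m

Ratio λ₁/λ₂ = (m₂v₂)/(m₁v₁)
         = (1.67 × 10^-27 kg × 3.58 × 10^6 m/s) / (3.34 × 10^-27 kg × 1.20 × 10^6 m/s)
         = 1.49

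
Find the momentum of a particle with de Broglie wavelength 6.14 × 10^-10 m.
1.08 × 10^-24 kg·m/s

From the de Broglie relation λ = h/p, we solve for p:

p = h/λ
p = (6.626 × 10^-34 J·s) / (6.14 × 10^-10 m)
p = 1.08 × 10^-24 kg·m/s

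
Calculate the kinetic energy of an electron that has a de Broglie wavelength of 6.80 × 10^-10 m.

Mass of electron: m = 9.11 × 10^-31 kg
5.21 × 10^-19 J (or 3.25 eV)

From λ = h/√(2mKE), we solve for KE:

λ² = h²/(2mKE)
KE = h²/(2mλ²)
KE = (6.626 × 10^-34 J·s)² / (2 × 9.11 × 10^-31 kg × (6.80 × 10^-10 m)²)
KE = 5.21 × 10^-19 J
KE = 3.25 eV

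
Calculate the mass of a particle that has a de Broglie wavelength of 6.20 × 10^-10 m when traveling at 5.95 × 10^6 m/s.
1.80 × 10^-31 kg

From the de Broglie relation λ = h/(mv), we solve for m:

m = h/(λv)
m = (6.626 × 10^-34 J·s) / (6.20 × 10^-10 m × 5.95 × 10^6 m/s)
m = 1.80 × 10^-31 kg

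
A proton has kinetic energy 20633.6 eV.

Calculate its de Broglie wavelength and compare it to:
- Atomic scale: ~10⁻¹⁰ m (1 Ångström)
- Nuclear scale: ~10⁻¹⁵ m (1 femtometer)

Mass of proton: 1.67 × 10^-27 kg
λ = 1.99 × 10^-13 m, which is between nuclear and atomic scales.

Using λ = h/√(2mKE):

KE = 20633.6 eV = 3.306 × 10^-15 J

λ = h/√(2mKE)
λ = (6.626 × 10^-34 J·s) / √(2 × 1.67 × 10^-27 kg × 3.306 × 10^-15 J)
λ = 1.99 × 10^-13 m

Comparison:
- Atomic scale (10⁻¹⁰ m): λ is 0.002× this size
- Nuclear scale (10⁻¹⁵ m): λ is 2e+02× this size

The wavelength is between nuclear and atomic scales.

This wavelength is appropriate for probing atomic structure but too large for nuclear physics experiments.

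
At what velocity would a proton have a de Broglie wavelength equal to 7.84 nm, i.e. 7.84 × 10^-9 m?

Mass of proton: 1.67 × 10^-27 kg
5.06 × 10^1 m/s

From λ = h/(mv), solve for v:

v = h/(mλ)
v = (6.626 × 10^-34 J·s) / (1.67 × 10^-27 kg × 7.84 × 10^-9 m)
v = 5.06 × 10^1 m/s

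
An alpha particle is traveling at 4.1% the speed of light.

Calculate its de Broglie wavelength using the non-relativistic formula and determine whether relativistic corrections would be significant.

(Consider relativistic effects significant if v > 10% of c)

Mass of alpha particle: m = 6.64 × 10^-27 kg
No, relativistic corrections are not needed.

Using the non-relativistic de Broglie formula λ = h/(mv):

v = 4.1% × c = 1.229 × 10^7 m/s

λ = h/(mv)
λ = (6.626 × 10^-34 J·s) / (6.64 × 10^-27 kg × 1.229 × 10^7 m/s)
λ = 8.12 × 10^-15 m

Since v = 4.1% of c < 10% of c, relativistic corrections are NOT significant and this non-relativistic result is a good approximation.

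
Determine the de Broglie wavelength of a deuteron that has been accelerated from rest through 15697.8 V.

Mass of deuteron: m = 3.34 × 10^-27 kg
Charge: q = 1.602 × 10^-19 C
1.62 × 10^-13 m

When a particle is accelerated through voltage V, it gains kinetic energy KE = qV.

The de Broglie wavelength is then λ = h/√(2mqV):

λ = h/√(2mqV)
λ = (6.626 × 10^-34 J·s) / √(2 × 3.34 × 10^-27 kg × 1.602 × 10^-19 C × 15697.8 V)
λ = 1.62 × 10^-13 m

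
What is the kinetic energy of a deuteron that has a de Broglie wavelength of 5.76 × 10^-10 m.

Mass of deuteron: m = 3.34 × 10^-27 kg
1.98 × 10^-22 J (or 1.24 × 10^-3 eV)

From λ = h/√(2mKE), we solve for KE:

λ² = h²/(2mKE)
KE = h²/(2mλ²)
KE = (6.626 × 10^-34 J·s)² / (2 × 3.34 × 10^-27 kg × (5.76 × 10^-10 m)²)
KE = 1.98 × 10^-22 J
KE = 1.24 × 10^-3 eV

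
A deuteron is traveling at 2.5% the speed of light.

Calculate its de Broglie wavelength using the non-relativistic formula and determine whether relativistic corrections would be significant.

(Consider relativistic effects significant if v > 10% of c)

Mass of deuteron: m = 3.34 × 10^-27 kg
No, relativistic corrections are not needed.

Using the non-relativistic de Broglie formula λ = h/(mv):

v = 2.5% × c = 7.495 × 10^6 m/s

λ = h/(mv)
λ = (6.626 × 10^-34 J·s) / (3.34 × 10^-27 kg × 7.495 × 10^6 m/s)
λ = 2.65 × 10^-14 m

Since v = 2.5% of c < 10% of c, relativistic corrections are NOT significant and this non-relativistic result is a good approximation.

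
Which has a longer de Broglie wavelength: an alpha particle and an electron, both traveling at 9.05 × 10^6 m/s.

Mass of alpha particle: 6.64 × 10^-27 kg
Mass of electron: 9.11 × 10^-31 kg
The electron has the longer wavelength.

Using λ = h/(mv), since both particles have the same velocity, the wavelength depends only on mass.

For alpha particle: λ₁ = h/(m₁v) = 1.10 × 10^-14 m
For electron: λ₂ = h/(m₂v) = 8.04 × 10^-11 m

Since λ ∝ 1/m at constant velocity, the lighter particle has the longer wavelength.

The electron has the longer de Broglie wavelength.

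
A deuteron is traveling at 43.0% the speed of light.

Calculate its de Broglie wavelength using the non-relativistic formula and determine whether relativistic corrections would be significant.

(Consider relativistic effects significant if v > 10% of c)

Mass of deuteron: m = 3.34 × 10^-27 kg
Yes, relativistic corrections are needed.

Using the non-relativistic de Broglie formula λ = h/(mv):

v = 43.0% × c = 1.289 × 10^8 m/s

λ = h/(mv)
λ = (6.626 × 10^-34 J·s) / (3.34 × 10^-27 kg × 1.289 × 10^8 m/s)
λ = 1.54 × 10^-15 m

Since v = 43.0% of c > 10% of c, relativistic corrections ARE significant and the actual wavelength would differ from this non-relativistic estimate.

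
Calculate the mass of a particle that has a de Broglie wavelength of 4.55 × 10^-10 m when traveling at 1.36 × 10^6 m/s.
1.07 × 10^-30 kg

From the de Broglie relation λ = h/(mv), we solve for m:

m = h/(λv)
m = (6.626 × 10^-34 J·s) / (4.55 × 10^-10 m × 1.36 × 10^6 m/s)
m = 1.07 × 10^-30 kg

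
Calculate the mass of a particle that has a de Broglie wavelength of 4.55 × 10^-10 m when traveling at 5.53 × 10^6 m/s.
2.63 × 10^-31 kg

From the de Broglie relation λ = h/(mv), we solve for m:

m = h/(λv)
m = (6.626 × 10^-34 J·s) / (4.55 × 10^-10 m × 5.53 × 10^6 m/s)
m = 2.63 × 10^-31 kg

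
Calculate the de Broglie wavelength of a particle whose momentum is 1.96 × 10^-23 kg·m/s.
3.38 × 10^-11 m

Using the de Broglie relation λ = h/p:

λ = h/p
λ = (6.626 × 10^-34 J·s) / (1.96 × 10^-23 kg·m/s)
λ = 3.38 × 10^-11 m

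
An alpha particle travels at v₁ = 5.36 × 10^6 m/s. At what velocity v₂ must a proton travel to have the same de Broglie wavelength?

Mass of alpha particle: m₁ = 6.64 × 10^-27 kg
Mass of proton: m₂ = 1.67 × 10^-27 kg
v₂ = 2.13 × 10^7 m/s

For equal de Broglie wavelengths: λ₁ = λ₂

h/(m₁v₁) = h/(m₂v₂)
m₁v₁ = m₂v₂
v₂ = v₁ · (m₁/m₂)

v₂ = 5.36 × 10^6 m/s × (6.64 × 10^-27 kg / 1.67 × 10^-27 kg)
v₂ = 2.13 × 10^7 m/s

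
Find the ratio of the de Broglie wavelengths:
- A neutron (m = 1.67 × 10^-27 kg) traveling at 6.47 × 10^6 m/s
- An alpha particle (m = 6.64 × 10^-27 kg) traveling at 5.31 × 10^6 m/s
λ₁/λ₂ = 3.26

Using λ = h/(mv):

λ₁ = h/(m₁v₁) = 6.13 × 10^-14 m
λ₂ = h/(m₂v₂) = 1.88 × 10^-14 m

Ratio λ₁/λ₂ = (m₂v₂)/(m₁v₁)
         = (6.64 × 10^-27 kg × 5.31 × 10^6 m/s) / (1.67 × 10^-27 kg × 6.47 × 10^6 m/s)
         = 3.26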